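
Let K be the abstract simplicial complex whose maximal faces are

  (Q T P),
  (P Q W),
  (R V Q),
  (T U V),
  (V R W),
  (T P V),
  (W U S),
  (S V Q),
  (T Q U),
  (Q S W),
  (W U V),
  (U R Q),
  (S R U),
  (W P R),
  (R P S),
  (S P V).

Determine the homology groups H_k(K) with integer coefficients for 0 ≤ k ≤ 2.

H_0 = Z,  H_1 = Z^2,  H_2 = Z.

Take the total order P < Q < R < S < T < U < V < W on the vertex set. Then K (dimension 2) consists of the simplices:

  0-simplices (8): P, Q, R, S, T, U, V, W
  1-simplices (24): PQ, PR, PS, PT, PV, PW, QR, QS, QT, QU, QV, QW, RS, RU, RV, RW, SU, SV, SW, TU, TV, UV, UW, VW
  2-simplices (16): PQT, PQW, PRS, PRW, PSV, PTV, QRU, QRV, QSV, QSW, QTU, RSU, RVW, SUW, TUV, UVW

giving chain groups C_0 ≅ Z^8, C_1 ≅ Z^24, C_2 ≅ Z^16.

∂_1: C_1 → C_0 maps an edge to its endpoints' difference, ∂[p,q] = q − p.
As a 8×24 matrix over Z this has rank 7, with invariant factors (1,1,1,1,1,1,1).

Boundary ∂_2: C_2 → C_1 acts by ∂[p,q,r] = [q,r] − [p,r] + [p,q]. For instance
  ∂QSV = SV − QV + QS,
  ∂PQW = QW − PW + PQ.
The resulting 24×16 matrix has rank 15, and its Smith normal form has invariant factors (1,1,1,1,1,1,1,1,1,1,1,1,1,1,1).

Computing H_k = (kernel of ∂_k) / (image of ∂_{k+1}):

  H_0: rank C_0 − rank ∂_1 = 8 − 7 = 1, and the invariant factors of ∂_1 are all 1, so H_0 = Z.
  H_1: rank ker ∂_1 − rank ∂_2 = (24 − 7) − 15 = 2, and the invariant factors of ∂_2 are all 1, so H_1 = Z^2.
  H_2: rank ker ∂_2 − rank ∂_3 = (16 − 15) − 0 = 1, and there is no ∂_3, so H_2 = Z.

As a check, the Euler characteristic is 8 − 24 + 16 = 0, which agrees with 1 − 2 + 1 = 0.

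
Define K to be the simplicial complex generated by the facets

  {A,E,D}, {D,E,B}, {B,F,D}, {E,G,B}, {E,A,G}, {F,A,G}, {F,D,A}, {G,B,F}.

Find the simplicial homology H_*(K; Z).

H_0 ≅ Z,  H_1 = 0,  H_2 ≅ Z.

K has 6 vertices, 12 edges, 8 triangles.
rank ∂_0 = 0, rank ∂_1 = 5 ⇒ b_0 = 6 − 0 − 5 = 1; all invariant factors of ∂_1 are 1 so no torsion. So H_0 = Z.
rank ∂_1 = 5, rank ∂_2 = 7 ⇒ b_1 = 12 − 5 − 7 = 0; all invariant factors of ∂_2 are 1 so no torsion. So H_1 = 0.
rank ∂_2 = 7, rank ∂_3 = 0 ⇒ b_2 = 8 − 7 − 0 = 1. So H_2 = Z.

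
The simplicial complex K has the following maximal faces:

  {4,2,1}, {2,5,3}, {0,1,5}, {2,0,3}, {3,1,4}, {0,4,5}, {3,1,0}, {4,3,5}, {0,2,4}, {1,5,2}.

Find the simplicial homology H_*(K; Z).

H_0 ≅ Z,  H_1 ≅ Z/2Z,  H_2 = 0.

K has 6 vertices, 15 edges, 10 triangles.
rank ∂_0 = 0, rank ∂_1 = 5 ⇒ b_0 = 6 − 0 − 5 = 1; all invariant factors of ∂_1 are 1 so no torsion. So H_0 = Z.
rank ∂_1 = 5, rank ∂_2 = 10 ⇒ b_1 = 15 − 5 − 10 = 0; ∂_2 has invariant factor(s) [2] giving torsion. So H_1 = Z/2Z.
rank ∂_2 = 10, rank ∂_3 = 0 ⇒ b_2 = 10 − 10 − 0 = 0. So H_2 = 0.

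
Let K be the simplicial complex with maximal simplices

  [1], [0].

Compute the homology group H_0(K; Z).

H_0 ≅ Z^2.

We work with the vertex ordering 0 < 1. The simplices of K, each written with vertices in increasing order, are:

  0-simplices (2): [0], [1]

so the chain groups are C_0 ≅ Z^2.

Now H_k = ker ∂_k / im ∂_{k+1}, so:

  H_0: rank C_0 − rank ∂_1 = 2 − 0 = 2, and there is no ∂_1, so H_0 = Z^2.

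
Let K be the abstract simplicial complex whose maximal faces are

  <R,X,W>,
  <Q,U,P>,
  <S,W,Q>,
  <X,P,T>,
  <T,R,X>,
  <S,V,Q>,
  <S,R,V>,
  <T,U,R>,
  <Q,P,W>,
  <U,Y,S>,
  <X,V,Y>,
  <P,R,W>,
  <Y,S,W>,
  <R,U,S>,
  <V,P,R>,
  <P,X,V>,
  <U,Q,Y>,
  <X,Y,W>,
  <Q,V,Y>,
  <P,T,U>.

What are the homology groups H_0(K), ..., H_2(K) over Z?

H_0 = Z,  H_1 = Z ⊕ Z_2,  H_2 = 0.

Fix the vertex order P < Q < R < S < T < U < V < W < X < Y and write every simplex with vertices in increasing order. Then dim K = 2 and the simplices of K are:

  0-simplices (10): P, Q, R, S, T, U, V, W, X, Y
  1-simplices (30): PQ, PR, PT, PU, PV, PW, PX, QS, QU, QV, QW, QY, RS, RT, RU, RV, RW, RX, SU, SV, SW, SY, TU, TX, UY, VX, VY, WX, WY, XY
  2-simplices (20): PQU, PQW, PRV, PRW, PTU, PTX, PVX, QSV, QSW, QUY, QVY, RSU, RSV, RTU, RTX, RWX, SUY, SWY, VXY, WXY

Hence C_0 ≅ Z^10, C_1 ≅ Z^30, C_2 ≅ Z^20.

Boundary ∂_1: C_1 → C_0 maps an edge to its endpoints' difference, ∂[p,q] = q − p.
The resulting 10×30 matrix has rank 9, and its Smith normal form has invariant factors (1,1,1,1,1,1,1,1,1).

∂_2: C_2 → C_1 acts by ∂[p,q,r] = [q,r] − [p,r] + [p,q]. For instance
  ∂RTU = TU − RU + RT,
  ∂PTU = TU − PU + PT.
The resulting 30×20 matrix has rank 20, and its Smith normal form has invariant factors (1,1,1,1,1,1,1,1,1,1,1,1,1,1,1,1,1,1,1,2).

Reading off H_k = ker ∂_k / im ∂_{k+1}:

  H_0: rank C_0 − rank ∂_1 = 10 − 9 = 1, and the invariant factors of ∂_1 are all 1, so H_0 = Z.
  H_1: rank ker ∂_1 − rank ∂_2 = (30 − 9) − 20 = 1, and ∂_2 has invariant factor 2 > 1, so H_1 = Z ⊕ Z_2.
  H_2: rank ker ∂_2 − rank ∂_3 = (20 − 20) − 0 = 0, and there is no ∂_3, so H_2 = 0.

(K is a triangulation of the Klein bottle.)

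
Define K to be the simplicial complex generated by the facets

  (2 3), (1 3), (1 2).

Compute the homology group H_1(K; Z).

H_1 ≅ Z.

We work with the vertex ordering 1 < 2 < 3. The simplices of K, each written with vertices in increasing order, are:

  0-simplices (3): [1], [2], [3]
  1-simplices (3): [1,2], [1,3], [2,3]

giving chain groups C_0 ≅ Z^3, C_1 ≅ Z^3.

The boundary map ∂_1: C_1 → C_0 is given by ∂[p,q] = [q] − [p].
The 3×3 boundary matrix has rank 2 and Smith normal form diag(1,1).

Now H_k = ker ∂_k / im ∂_{k+1}, so:

  H_1: rank ker ∂_1 − rank ∂_2 = (3 − 2) − 0 = 1, and there is no ∂_2, so H_1 ≅ Z.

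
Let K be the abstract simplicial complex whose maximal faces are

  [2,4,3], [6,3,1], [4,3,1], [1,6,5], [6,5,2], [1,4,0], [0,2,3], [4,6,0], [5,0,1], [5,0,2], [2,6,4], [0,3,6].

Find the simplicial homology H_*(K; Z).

H_0 = Z,  H_1 = Z/2,  H_2 = 0.

Order the vertices as 0 < 1 < 2 < 3 < 4 < 5 < 6. Listing each simplex with vertices in this order, K has dimension 2 with simplices:

  0-simplices (7): [0], [1], [2], [3], [4], [5], [6]
  1-simplices (18): [0,1], [0,2], [0,3], [0,4], [0,5], [0,6], [1,3], [1,4], [1,5], [1,6], [2,3], [2,4], [2,5], [2,6], [3,4], [3,6], [4,6], [5,6]
  2-simplices (12): [0,1,4], [0,1,5], [0,2,3], [0,2,5], [0,3,6], [0,4,6], [1,3,4], [1,3,6], [1,5,6], [2,3,4], [2,4,6], [2,5,6]

giving chain groups C_0 ≅ Z^7, C_1 ≅ Z^18, C_2 ≅ Z^12.

∂_1: C_1 → C_0 sends each edge [p,q] (with p < q) to q − p. For instance
  ∂[1,4] = [4] − [1].
This gives a 7×18 integer matrix of rank 6; reducing to Smith normal form yields diagonal entries (1,1,1,1,1,1).

The boundary map ∂_2: C_2 → C_1 sends each 2-simplex [p,q,r] to [q,r] − [p,r] + [p,q]. For instance
  ∂[2,5,6] = [5,6] − [2,6] + [2,5],
  ∂[2,3,4] = [3,4] − [2,4] + [2,3].
As a 18×12 matrix over Z this has rank 12, with invariant factors (1,1,1,1,1,1,1,1,1,1,1,2).

From H_k ≅ ker(∂_k) / im(∂_{k+1}) we obtain:

  H_0: rank C_0 − rank ∂_1 = 7 − 6 = 1, and the invariant factors of ∂_1 are all 1, so H_0 = Z.
  H_1: rank ker ∂_1 − rank ∂_2 = (18 − 6) − 12 = 0, and ∂_2 has invariant factor 2 > 1, so H_1 = Z/2.
  H_2: rank ker ∂_2 − rank ∂_3 = (12 − 12) − 0 = 0, and there is no ∂_3, so H_2 = 0.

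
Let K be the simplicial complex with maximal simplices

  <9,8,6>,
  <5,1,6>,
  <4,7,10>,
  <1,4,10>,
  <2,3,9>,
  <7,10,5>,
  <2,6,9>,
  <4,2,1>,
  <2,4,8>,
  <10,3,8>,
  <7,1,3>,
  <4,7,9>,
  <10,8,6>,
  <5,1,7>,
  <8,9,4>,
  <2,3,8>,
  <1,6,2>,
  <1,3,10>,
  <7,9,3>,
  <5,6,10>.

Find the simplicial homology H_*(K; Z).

K has 10 vertices, 30 edges, 20 triangles.
rank ∂_0 = 0, rank ∂_1 = 9 ⇒ b_0 = 10 − 0 − 9 = 1; all invariant factors of ∂_1 are 1 so no torsion. So H_0 ≅ Z.
rank ∂_1 = 9, rank ∂_2 = 20 ⇒ b_1 = 30 − 9 − 20 = 1; ∂_2 has invariant factor(s) [2] giving torsion. So H_1 ≅ Z ⊕ Z/2.
rank ∂_2 = 20, rank ∂_3 = 0 ⇒ b_2 = 20 − 20 − 0 = 0. So H_2 ≅ 0.

H_0 = Z,  H_1 = Z ⊕ Z/2,  H_2 = 0.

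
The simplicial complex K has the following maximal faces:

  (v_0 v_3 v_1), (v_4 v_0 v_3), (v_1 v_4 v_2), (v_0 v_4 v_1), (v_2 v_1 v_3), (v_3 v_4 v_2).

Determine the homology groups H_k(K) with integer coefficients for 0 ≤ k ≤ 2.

H_0 ≅ Z,  H_1 = 0,  H_2 ≅ Z.

We work with the vertex ordering v_0 < v_1 < v_2 < v_3 < v_4. The simplices of K, each written with vertices in increasing order, are:

  0-simplices (5): [v_0], [v_1], [v_2], [v_3], [v_4]
  1-simplices (9): [v_0,v_1], [v_0,v_3], [v_0,v_4], [v_1,v_2], [v_1,v_3], [v_1,v_4], [v_2,v_3], [v_2,v_4], [v_3,v_4]
  2-simplices (6): [v_0,v_1,v_3], [v_0,v_1,v_4], [v_0,v_3,v_4], [v_1,v_2,v_3], [v_1,v_2,v_4], [v_2,v_3,v_4]

Hence C_0 ≅ Z^5, C_1 ≅ Z^9, C_2 ≅ Z^6.

∂_1: C_1 → C_0 sends each edge [p,q] (with p < q) to q − p. For instance
  ∂[v_2,v_3] = [v_3] − [v_2].
This gives a 5×9 integer matrix of rank 4; reducing to Smith normal form yields diagonal entries (1,1,1,1).

Boundary ∂_2: C_2 → C_1 sends each 2-simplex [p,q,r] to [q,r] − [p,r] + [p,q]. For instance
  ∂[v_2,v_3,v_4] = [v_3,v_4] − [v_2,v_4] + [v_2,v_3],
  ∂[v_1,v_2,v_4] = [v_2,v_4] − [v_1,v_4] + [v_1,v_2].
The 9×6 boundary matrix has rank 5 and Smith normal form diag(1,1,1,1,1).

Computing H_k = (kernel of ∂_k) / (image of ∂_{k+1}):

  H_0: rank C_0 − rank ∂_1 = 5 − 4 = 1, and the invariant factors of ∂_1 are all 1, so H_0 ≅ Z.
  H_1: rank ker ∂_1 − rank ∂_2 = (9 − 4) − 5 = 0, and the invariant factors of ∂_2 are all 1, so H_1 ≅ 0.
  H_2: rank ker ∂_2 − rank ∂_3 = (6 − 5) − 0 = 1, and there is no ∂_3, so H_2 ≅ Z.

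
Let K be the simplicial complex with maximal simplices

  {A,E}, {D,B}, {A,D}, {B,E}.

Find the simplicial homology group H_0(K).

K has 4 vertices, 4 edges.
rank ∂_0 = 0, rank ∂_1 = 3 ⇒ b_0 = 4 − 0 − 3 = 1; all invariant factors of ∂_1 are 1 so no torsion. So H_0 ≅ Z.

H_0 ≅ Z.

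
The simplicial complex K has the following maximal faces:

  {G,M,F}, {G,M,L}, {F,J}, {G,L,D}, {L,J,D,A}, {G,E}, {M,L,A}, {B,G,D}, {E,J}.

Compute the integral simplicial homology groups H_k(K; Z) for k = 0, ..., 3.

K has 9 vertices, 18 edges, 9 triangles, 1 3-simplex.
rank ∂_0 = 0, rank ∂_1 = 8 ⇒ b_0 = 9 − 0 − 8 = 1; all invariant factors of ∂_1 are 1 so no torsion. So H_0 ≅ Z.
rank ∂_1 = 8, rank ∂_2 = 8 ⇒ b_1 = 18 − 8 − 8 = 2; all invariant factors of ∂_2 are 1 so no torsion. So H_1 ≅ Z^2.
rank ∂_2 = 8, rank ∂_3 = 1 ⇒ b_2 = 9 − 8 − 1 = 0; all invariant factors of ∂_3 are 1 so no torsion. So H_2 ≅ 0.
rank ∂_3 = 1, rank ∂_4 = 0 ⇒ b_3 = 1 − 1 − 0 = 0. So H_3 ≅ 0.

H_0 ≅ Z,  H_1 ≅ Z^2,  H_2 = 0,  H_3 = 0.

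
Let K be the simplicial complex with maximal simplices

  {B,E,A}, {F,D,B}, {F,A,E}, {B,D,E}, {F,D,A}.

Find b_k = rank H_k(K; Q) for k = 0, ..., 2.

We work with the vertex ordering A < B < D < E < F. The simplices of K, each written with vertices in increasing order, are:

  0-simplices (5): A, B, D, E, F
  1-simplices (10): AB, AD, AE, AF, BD, BE, BF, DE, DF, EF
  2-simplices (5): ABE, ADF, AEF, BDE, BDF

Hence C_0 ≅ Z^5, C_1 ≅ Z^10, C_2 ≅ Z^5.

The boundary map ∂_1: C_1 → C_0 is given by ∂[p,q] = [q] − [p].
The 5×10 boundary matrix has rank 4 and Smith normal form diag(1,1,1,1).

Boundary ∂_2: C_2 → C_1 sends each 2-simplex [p,q,r] to [q,r] − [p,r] + [p,q]. For instance
  ∂ADF = DF − AF + AD,
  ∂ABE = BE − AE + AB.
The resulting 10×5 matrix has rank 5, and its Smith normal form has invariant factors (1,1,1,1,1).

Reading off H_k = ker ∂_k / im ∂_{k+1}:

  H_0: rank C_0 − rank ∂_1 = 5 − 4 = 1, and the invariant factors of ∂_1 are all 1, so H_0 = Z.
  H_1: rank ker ∂_1 − rank ∂_2 = (10 − 4) − 5 = 1, and the invariant factors of ∂_2 are all 1, so H_1 = Z.
  H_2: rank ker ∂_2 − rank ∂_3 = (5 − 5) − 0 = 0, and there is no ∂_3, so H_2 = 0.

Hence the Betti numbers are b_0 = 1, b_1 = 1, b_2 = 0.

b_0 = 1, b_1 = 1, b_2 = 0.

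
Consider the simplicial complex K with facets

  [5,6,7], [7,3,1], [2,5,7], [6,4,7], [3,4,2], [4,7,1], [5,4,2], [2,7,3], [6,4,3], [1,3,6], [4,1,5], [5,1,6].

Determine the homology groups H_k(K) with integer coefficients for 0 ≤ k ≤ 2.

K has 7 vertices, 18 edges, 12 triangles.
rank ∂_0 = 0, rank ∂_1 = 6 ⇒ b_0 = 7 − 0 − 6 = 1; all invariant factors of ∂_1 are 1 so no torsion. So H_0 = Z.
rank ∂_1 = 6, rank ∂_2 = 12 ⇒ b_1 = 18 − 6 − 12 = 0; ∂_2 has invariant factor(s) [2] giving torsion. So H_1 = Z/2.
rank ∂_2 = 12, rank ∂_3 = 0 ⇒ b_2 = 12 − 12 − 0 = 0. So H_2 = 0.

H_0 ≅ Z,  H_1 ≅ Z/2,  H_2 = 0.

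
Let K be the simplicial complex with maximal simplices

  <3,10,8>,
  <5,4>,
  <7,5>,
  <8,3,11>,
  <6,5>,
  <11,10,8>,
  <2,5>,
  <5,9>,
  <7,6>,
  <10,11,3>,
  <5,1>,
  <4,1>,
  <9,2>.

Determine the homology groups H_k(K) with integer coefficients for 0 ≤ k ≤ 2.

We work with the vertex ordering 1 < 2 < 3 < 4 < 5 < 6 < 7 < 8 < 9 < 10 < 11. The simplices of K, each written with vertices in increasing order, are:

  0-simplices (11): [1], [2], [3], [4], [5], [6], [7], [8], [9], [10], [11]
  1-simplices (15): [1,4], [1,5], [2,5], [2,9], [3,8], [3,10], [3,11], [4,5], [5,6], [5,7], [5,9], [6,7], [8,10], [8,11], [10,11]
  2-simplices (4): [3,8,10], [3,8,11], [3,10,11], [8,10,11]

Hence C_0 ≅ Z^11, C_1 ≅ Z^15, C_2 ≅ Z^4.

Boundary ∂_1: C_1 → C_0 sends each edge [p,q] (with p < q) to q − p. For instance
  ∂[5,7] = [7] − [5].
The resulting 11×15 matrix has rank 9, and its Smith normal form has invariant factors (1,1,1,1,1,1,1,1,1).

The boundary map ∂_2: C_2 → C_1 acts by ∂[p,q,r] = [q,r] − [p,r] + [p,q]. For instance
  ∂[3,10,11] = [10,11] − [3,11] + [3,10],
  ∂[3,8,10] = [8,10] − [3,10] + [3,8].
The resulting 15×4 matrix has rank 3, and its Smith normal form has invariant factors (1,1,1).

Now H_k = ker ∂_k / im ∂_{k+1}, so:

  H_0: rank C_0 − rank ∂_1 = 11 − 9 = 2, and the invariant factors of ∂_1 are all 1, so H_0 ≅ Z^2.
  H_1: rank ker ∂_1 − rank ∂_2 = (15 − 9) − 3 = 3, and the invariant factors of ∂_2 are all 1, so H_1 ≅ Z^3.
  H_2: rank ker ∂_2 − rank ∂_3 = (4 − 3) − 0 = 1, and there is no ∂_3, so H_2 ≅ Z.

As a check, the Euler characteristic is 11 − 15 + 4 = 0, which agrees with 2 − 3 + 1 = 0.
(K is a triangulation of the disjoint union of a wedge of 3 circles and the 2-sphere S^2.)

H_0 = Z^2,  H_1 = Z^3,  H_2 = Z.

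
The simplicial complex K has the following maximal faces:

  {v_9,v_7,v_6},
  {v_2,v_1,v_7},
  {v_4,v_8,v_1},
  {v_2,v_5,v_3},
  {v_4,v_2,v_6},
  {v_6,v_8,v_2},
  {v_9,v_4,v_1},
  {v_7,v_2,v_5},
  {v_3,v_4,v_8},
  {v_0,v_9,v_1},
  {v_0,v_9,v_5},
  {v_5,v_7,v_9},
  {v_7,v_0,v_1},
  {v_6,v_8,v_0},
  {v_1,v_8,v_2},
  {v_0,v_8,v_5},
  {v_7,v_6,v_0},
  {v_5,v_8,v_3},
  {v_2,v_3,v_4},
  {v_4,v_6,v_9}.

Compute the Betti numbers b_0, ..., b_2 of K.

K has 10 vertices, 30 edges, 20 triangles.
rank ∂_0 = 0, rank ∂_1 = 9 ⇒ b_0 = 10 − 0 − 9 = 1; all invariant factors of ∂_1 are 1 so no torsion. So H_0 ≅ Z.
rank ∂_1 = 9, rank ∂_2 = 20 ⇒ b_1 = 30 − 9 − 20 = 1; ∂_2 has invariant factor(s) [2] giving torsion. So H_1 ≅ Z ⊕ Z/2.
rank ∂_2 = 20, rank ∂_3 = 0 ⇒ b_2 = 20 − 20 − 0 = 0. So H_2 ≅ 0.

b_0 = 1, b_1 = 1, b_2 = 0.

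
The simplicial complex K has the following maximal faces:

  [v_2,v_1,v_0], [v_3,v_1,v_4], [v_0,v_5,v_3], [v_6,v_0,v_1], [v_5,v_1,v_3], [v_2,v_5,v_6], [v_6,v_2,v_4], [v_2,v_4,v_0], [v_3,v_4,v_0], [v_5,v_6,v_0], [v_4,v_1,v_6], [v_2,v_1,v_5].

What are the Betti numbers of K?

Order the vertices as v_0 < v_1 < v_2 < v_3 < v_4 < v_5 < v_6. Listing each simplex with vertices in this order, K has dimension 2 with simplices:

  0-simplices (7): [v_0], [v_1], [v_2], [v_3], [v_4], [v_5], [v_6]
  1-simplices (18): (18 of them)
  2-simplices (12): (12 of them)

so the chain groups are C_0 ≅ Z^7, C_1 ≅ Z^18, C_2 ≅ Z^12.

∂_1: C_1 → C_0 maps an edge to its endpoints' difference, ∂[p,q] = q − p. For instance
  ∂[v_5,v_6] = [v_6] − [v_5].
The resulting 7×18 matrix has rank 6, and its Smith normal form has invariant factors (1,1,1,1,1,1).

Boundary ∂_2: C_2 → C_1 maps a triangle to the signed sum of its edges. For instance
  ∂[v_0,v_1,v_2] = [v_1,v_2] − [v_0,v_2] + [v_0,v_1],
  ∂[v_0,v_3,v_5] = [v_3,v_5] − [v_0,v_5] + [v_0,v_3].
This gives a 18×12 integer matrix of rank 12; reducing to Smith normal form yields diagonal entries (1,1,1,1,1,1,1,1,1,1,1,2).

Now H_k = ker ∂_k / im ∂_{k+1}, so:

  H_0: rank C_0 − rank ∂_1 = 7 − 6 = 1, and the invariant factors of ∂_1 are all 1, so H_0 ≅ Z.
  H_1: rank ker ∂_1 − rank ∂_2 = (18 − 6) − 12 = 0, and ∂_2 has invariant factor 2 > 1, so H_1 ≅ Z/2.
  H_2: rank ker ∂_2 − rank ∂_3 = (12 − 12) − 0 = 0, and there is no ∂_3, so H_2 ≅ 0.

(K is a triangulation of the real projective plane RP^2.)

Hence the Betti numbers are b_0 = 1, b_1 = 0, b_2 = 0.

b_0 = 1, b_1 = 0, b_2 = 0.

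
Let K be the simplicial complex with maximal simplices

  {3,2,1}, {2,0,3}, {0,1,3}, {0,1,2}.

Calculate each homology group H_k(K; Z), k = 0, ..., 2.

Fix the vertex order 0 < 1 < 2 < 3 and write every simplex with vertices in increasing order. Then dim K = 2 and the simplices of K are:

  0-simplices (4): [0], [1], [2], [3]
  1-simplices (6): [0,1], [0,2], [0,3], [1,2], [1,3], [2,3]
  2-simplices (4): [0,1,2], [0,1,3], [0,2,3], [1,2,3]

so the chain groups are C_0 ≅ Z^4, C_1 ≅ Z^6, C_2 ≅ Z^4.

The boundary map ∂_1: C_1 → C_0 is given by ∂[p,q] = [q] − [p].
The 4×6 boundary matrix has rank 3 and Smith normal form diag(1,1,1).

The boundary map ∂_2: C_2 → C_1 sends each 2-simplex [p,q,r] to [q,r] − [p,r] + [p,q]. For instance
  ∂[0,1,3] = [1,3] − [0,3] + [0,1],
  ∂[1,2,3] = [2,3] − [1,3] + [1,2].
The 6×4 boundary matrix has rank 3 and Smith normal form diag(1,1,1).

From H_k ≅ ker(∂_k) / im(∂_{k+1}) we obtain:

  H_0: rank C_0 − rank ∂_1 = 4 − 3 = 1, and the invariant factors of ∂_1 are all 1, so H_0 ≅ Z.
  H_1: rank ker ∂_1 − rank ∂_2 = (6 − 3) − 3 = 0, and the invariant factors of ∂_2 are all 1, so H_1 ≅ 0.
  H_2: rank ker ∂_2 − rank ∂_3 = (4 − 3) − 0 = 1, and there is no ∂_3, so H_2 ≅ Z.

(K is a triangulation of the 2-sphere S^2.)

H_0 ≅ Z,  H_1 = 0,  H_2 ≅ Z.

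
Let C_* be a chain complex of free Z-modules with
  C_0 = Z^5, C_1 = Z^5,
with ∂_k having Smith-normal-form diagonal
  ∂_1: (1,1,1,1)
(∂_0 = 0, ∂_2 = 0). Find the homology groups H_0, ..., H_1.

H_0 = Z,  H_1 = Z.

H_0: b_0 = 5 − 0 − 4 = 1; torsion from ∂_1 factors > 1: none. So H_0 = Z.
H_1: b_1 = 5 − 4 − 0 = 1; torsion from ∂_2 factors > 1: none. So H_1 = Z.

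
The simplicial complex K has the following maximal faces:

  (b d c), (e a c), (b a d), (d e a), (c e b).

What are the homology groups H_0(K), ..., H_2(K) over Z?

Order the vertices as a < b < c < d < e. Listing each simplex with vertices in this order, K has dimension 2 with simplices:

  0-simplices (5): a, b, c, d, e
  1-simplices (10): ab, ac, ad, ae, bc, bd, be, cd, ce, de
  2-simplices (5): abd, ace, ade, bcd, bce

so the chain groups are C_0 ≅ Z^5, C_1 ≅ Z^10, C_2 ≅ Z^5.

The boundary map ∂_1: C_1 → C_0 maps an edge to its endpoints' difference, ∂[p,q] = q − p. For instance
  ∂ce = e − c.
The 5×10 boundary matrix has rank 4 and Smith normal form diag(1,1,1,1).

The boundary map ∂_2: C_2 → C_1 acts by ∂[p,q,r] = [q,r] − [p,r] + [p,q]. For instance
  ∂bce = ce − be + bc,
  ∂ade = de − ae + ad.
The 10×5 boundary matrix has rank 5 and Smith normal form diag(1,1,1,1,1).

Now H_k = ker ∂_k / im ∂_{k+1}, so:

  H_0: rank C_0 − rank ∂_1 = 5 − 4 = 1, and the invariant factors of ∂_1 are all 1, so H_0 ≅ Z.
  H_1: rank ker ∂_1 − rank ∂_2 = (10 − 4) − 5 = 1, and the invariant factors of ∂_2 are all 1, so H_1 ≅ Z.
  H_2: rank ker ∂_2 − rank ∂_3 = (5 − 5) − 0 = 0, and there is no ∂_3, so H_2 ≅ 0.

As a check, the Euler characteristic is 5 − 10 + 5 = 0, which agrees with 1 − 1 + 0 = 0.
(K is a triangulation of the Möbius band.)

H_0 = Z,  H_1 = Z,  H_2 = 0.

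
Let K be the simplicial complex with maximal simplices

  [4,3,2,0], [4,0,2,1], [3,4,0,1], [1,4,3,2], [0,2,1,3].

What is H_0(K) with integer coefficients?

Fix the vertex order 0 < 1 < 2 < 3 < 4 and write every simplex with vertices in increasing order. Then dim K = 3 and the simplices of K are:

  0-simplices (5): [0], [1], [2], [3], [4]
  1-simplices (10): [0,1], [0,2], [0,3], [0,4], [1,2], [1,3], [1,4], [2,3], [2,4], [3,4]
  2-simplices (10): [0,1,2], [0,1,3], [0,1,4], [0,2,3], [0,2,4], [0,3,4], [1,2,3], [1,2,4], [1,3,4], [2,3,4]
  3-simplices (5): [0,1,2,3], [0,1,2,4], [0,1,3,4], [0,2,3,4], [1,2,3,4]

so the chain groups are C_0 ≅ Z^5, C_1 ≅ Z^10, C_2 ≅ Z^10, C_3 ≅ Z^5.

∂_1: C_1 → C_0 maps an edge to its endpoints' difference, ∂[p,q] = q − p. For instance
  ∂[0,2] = [2] − [0].
This gives a 5×10 integer matrix of rank 4; reducing to Smith normal form yields diagonal entries (1,1,1,1).

∂_2: C_2 → C_1 acts by ∂[p,q,r] = [q,r] − [p,r] + [p,q]. For instance
  ∂[2,3,4] = [3,4] − [2,4] + [2,3],
  ∂[1,2,3] = [2,3] − [1,3] + [1,2].
The 10×10 boundary matrix has rank 6 and Smith normal form diag(1,1,1,1,1,1).

The boundary map ∂_3: C_3 → C_2 sends each 3-simplex σ to the alternating sum Σ_i (−1)^i (σ with its i-th vertex removed). For instance
  ∂[1,2,3,4] = [2,3,4] − [1,3,4] + [1,2,4] − [1,2,3],
  ∂[0,1,3,4] = [1,3,4] − [0,3,4] + [0,1,4] − [0,1,3].
The 10×5 boundary matrix has rank 4 and Smith normal form diag(1,1,1,1).

Now H_k = ker ∂_k / im ∂_{k+1}, so:

  H_0: rank C_0 − rank ∂_1 = 5 − 4 = 1, and the invariant factors of ∂_1 are all 1, so H_0 = Z.

(K is a triangulation of the 3-sphere S^3.)

H_0 ≅ Z.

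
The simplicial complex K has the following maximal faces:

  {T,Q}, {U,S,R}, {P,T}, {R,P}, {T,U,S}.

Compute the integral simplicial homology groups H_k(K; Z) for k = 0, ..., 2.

H_0 = Z,  H_1 = Z,  H_2 = 0.

Take the total order P < Q < R < S < T < U on the vertex set. Then K (dimension 2) consists of the simplices:

  0-simplices (6): P, Q, R, S, T, U
  1-simplices (8): PR, PT, QT, RS, RU, ST, SU, TU
  2-simplices (2): RSU, STU

so the chain groups are C_0 ≅ Z^6, C_1 ≅ Z^8, C_2 ≅ Z^2.

The boundary map ∂_1: C_1 → C_0 is given by ∂[p,q] = [q] − [p].
The 6×8 boundary matrix has rank 5 and Smith normal form diag(1,1,1,1,1).

The boundary map ∂_2: C_2 → C_1 sends each 2-simplex [p,q,r] to [q,r] − [p,r] + [p,q]. For instance
  ∂RSU = SU − RU + RS,
  ∂STU = TU − SU + ST.
The resulting 8×2 matrix has rank 2, and its Smith normal form has invariant factors (1,1).

Computing H_k = (kernel of ∂_k) / (image of ∂_{k+1}):

  H_0: rank C_0 − rank ∂_1 = 6 − 5 = 1, and the invariant factors of ∂_1 are all 1, so H_0 ≅ Z.
  H_1: rank ker ∂_1 − rank ∂_2 = (8 − 5) − 2 = 1, and the invariant factors of ∂_2 are all 1, so H_1 ≅ Z.
  H_2: rank ker ∂_2 − rank ∂_3 = (2 − 2) − 0 = 0, and there is no ∂_3, so H_2 ≅ 0.

As a check, the Euler characteristic is 6 − 8 + 2 = 0, which agrees with 1 − 1 + 0 = 0.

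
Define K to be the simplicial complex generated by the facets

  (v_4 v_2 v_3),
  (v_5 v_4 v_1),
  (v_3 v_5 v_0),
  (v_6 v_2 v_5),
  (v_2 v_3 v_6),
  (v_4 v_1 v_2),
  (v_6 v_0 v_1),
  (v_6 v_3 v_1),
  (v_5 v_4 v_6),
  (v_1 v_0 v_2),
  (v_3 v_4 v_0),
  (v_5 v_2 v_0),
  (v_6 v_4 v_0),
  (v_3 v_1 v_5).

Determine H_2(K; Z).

Take the total order v_0 < v_1 < v_2 < v_3 < v_4 < v_5 < v_6 on the vertex set. Then K (dimension 2) consists of the simplices:

  0-simplices (7): [v_0], [v_1], [v_2], [v_3], [v_4], [v_5], [v_6]
  1-simplices (21): (21 of them)
  2-simplices (14): (14 of them)

Hence C_0 ≅ Z^7, C_1 ≅ Z^21, C_2 ≅ Z^14.

Boundary ∂_1: C_1 → C_0 sends each edge [p,q] (with p < q) to q − p.
As a 7×21 matrix over Z this has rank 6, with invariant factors (1,1,1,1,1,1).

∂_2: C_2 → C_1 acts by ∂[p,q,r] = [q,r] − [p,r] + [p,q]. For instance
  ∂[v_1,v_2,v_4] = [v_2,v_4] − [v_1,v_4] + [v_1,v_2],
  ∂[v_4,v_5,v_6] = [v_5,v_6] − [v_4,v_6] + [v_4,v_5].
As a 21×14 matrix over Z this has rank 13, with invariant factors (1,1,1,1,1,1,1,1,1,1,1,1,1).

Now H_k = ker ∂_k / im ∂_{k+1}, so:

  H_2: rank ker ∂_2 − rank ∂_3 = (14 − 13) − 0 = 1, and there is no ∂_3, so H_2 ≅ Z.

(K is a triangulation of the torus T^2.)

H_2 = Z.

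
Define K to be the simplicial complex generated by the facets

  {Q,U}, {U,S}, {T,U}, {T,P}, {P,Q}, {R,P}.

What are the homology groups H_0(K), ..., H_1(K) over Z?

H_0 = Z,  H_1 = Z.

Fix the vertex order P < Q < R < S < T < U and write every simplex with vertices in increasing order. Then dim K = 1 and the simplices of K are:

  0-simplices (6): P, Q, R, S, T, U
  1-simplices (6): PQ, PR, PT, QU, SU, TU

giving chain groups C_0 ≅ Z^6, C_1 ≅ Z^6.

Boundary ∂_1: C_1 → C_0 is given by ∂[p,q] = [q] − [p]. For instance
  ∂TU = U − T.
This gives a 6×6 integer matrix of rank 5; reducing to Smith normal form yields diagonal entries (1,1,1,1,1).

Now H_k = ker ∂_k / im ∂_{k+1}, so:

  H_0: rank C_0 − rank ∂_1 = 6 − 5 = 1, and the invariant factors of ∂_1 are all 1, so H_0 ≅ Z.
  H_1: rank ker ∂_1 − rank ∂_2 = (6 − 5) − 0 = 1, and there is no ∂_2, so H_1 ≅ Z.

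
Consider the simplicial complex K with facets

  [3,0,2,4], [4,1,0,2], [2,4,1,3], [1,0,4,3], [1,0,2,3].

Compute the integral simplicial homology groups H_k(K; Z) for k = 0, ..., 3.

H_0 = Z,  H_1 = 0,  H_2 = 0,  H_3 = Z.

Order the vertices as 0 < 1 < 2 < 3 < 4. Listing each simplex with vertices in this order, K has dimension 3 with simplices:

  0-simplices (5): [0], [1], [2], [3], [4]
  1-simplices (10): [0,1], [0,2], [0,3], [0,4], [1,2], [1,3], [1,4], [2,3], [2,4], [3,4]
  2-simplices (10): [0,1,2], [0,1,3], [0,1,4], [0,2,3], [0,2,4], [0,3,4], [1,2,3], [1,2,4], [1,3,4], [2,3,4]
  3-simplices (5): [0,1,2,3], [0,1,2,4], [0,1,3,4], [0,2,3,4], [1,2,3,4]

Hence C_0 ≅ Z^5, C_1 ≅ Z^10, C_2 ≅ Z^10, C_3 ≅ Z^5.

∂_1: C_1 → C_0 sends each edge [p,q] (with p < q) to q − p. For instance
  ∂[1,4] = [4] − [1].
As a 5×10 matrix over Z this has rank 4, with invariant factors (1,1,1,1).

Boundary ∂_2: C_2 → C_1 sends each 2-simplex [p,q,r] to [q,r] − [p,r] + [p,q]. For instance
  ∂[0,2,4] = [2,4] − [0,4] + [0,2],
  ∂[0,1,3] = [1,3] − [0,3] + [0,1].
The resulting 10×10 matrix has rank 6, and its Smith normal form has invariant factors (1,1,1,1,1,1).

The boundary map ∂_3: C_3 → C_2 sends each 3-simplex σ to the alternating sum Σ_i (−1)^i (σ with its i-th vertex removed). For instance
  ∂[0,1,2,3] = [1,2,3] − [0,2,3] + [0,1,3] − [0,1,2],
  ∂[1,2,3,4] = [2,3,4] − [1,3,4] + [1,2,4] − [1,2,3].
The 10×5 boundary matrix has rank 4 and Smith normal form diag(1,1,1,1).

Now H_k = ker ∂_k / im ∂_{k+1}, so:

  H_0: rank C_0 − rank ∂_1 = 5 − 4 = 1, and the invariant factors of ∂_1 are all 1, so H_0 = Z.
  H_1: rank ker ∂_1 − rank ∂_2 = (10 − 4) − 6 = 0, and the invariant factors of ∂_2 are all 1, so H_1 = 0.
  H_2: rank ker ∂_2 − rank ∂_3 = (10 − 6) − 4 = 0, and the invariant factors of ∂_3 are all 1, so H_2 = 0.
  H_3: rank ker ∂_3 − rank ∂_4 = (5 − 4) − 0 = 1, and there is no ∂_4, so H_3 = Z.

As a check, the Euler characteristic is 5 − 10 + 10 − 5 = 0, which agrees with 1 − 0 + 0 − 1 = 0.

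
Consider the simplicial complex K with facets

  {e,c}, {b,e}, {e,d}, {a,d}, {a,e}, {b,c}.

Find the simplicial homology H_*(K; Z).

Fix the vertex order a < b < c < d < e and write every simplex with vertices in increasing order. Then dim K = 1 and the simplices of K are:

  0-simplices (5): a, b, c, d, e
  1-simplices (6): ad, ae, bc, be, ce, de

giving chain groups C_0 ≅ Z^5, C_1 ≅ Z^6.

∂_1: C_1 → C_0 is given by ∂[p,q] = [q] − [p]. For instance
  ∂bc = c − b.
This gives a 5×6 integer matrix of rank 4; reducing to Smith normal form yields diagonal entries (1,1,1,1).

From H_k ≅ ker(∂_k) / im(∂_{k+1}) we obtain:

  H_0: rank C_0 − rank ∂_1 = 5 − 4 = 1, and the invariant factors of ∂_1 are all 1, so H_0 ≅ Z.
  H_1: rank ker ∂_1 − rank ∂_2 = (6 − 4) − 0 = 2, and there is no ∂_2, so H_1 ≅ Z^2.

(K is a triangulation of a wedge of 2 circles.)

H_0 ≅ Z,  H_1 ≅ Z^2.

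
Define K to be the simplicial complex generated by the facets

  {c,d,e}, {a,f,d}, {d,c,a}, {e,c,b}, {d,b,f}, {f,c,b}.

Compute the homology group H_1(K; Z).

Order the vertices as a < b < c < d < e < f. Listing each simplex with vertices in this order, K has dimension 2 with simplices:

  0-simplices (6): a, b, c, d, e, f
  1-simplices (12): ac, ad, af, bc, bd, be, bf, cd, ce, cf, de, df
  2-simplices (6): acd, adf, bce, bcf, bdf, cde

so the chain groups are C_0 ≅ Z^6, C_1 ≅ Z^12, C_2 ≅ Z^6.

Boundary ∂_1: C_1 → C_0 is given by ∂[p,q] = [q] − [p].
The 6×12 boundary matrix has rank 5 and Smith normal form diag(1,1,1,1,1).

∂_2: C_2 → C_1 maps a triangle to the signed sum of its edges. For instance
  ∂cde = de − ce + cd,
  ∂acd = cd − ad + ac.
As a 12×6 matrix over Z this has rank 6, with invariant factors (1,1,1,1,1,1).

Computing H_k = (kernel of ∂_k) / (image of ∂_{k+1}):

  H_1: rank ker ∂_1 − rank ∂_2 = (12 − 5) − 6 = 1, and the invariant factors of ∂_2 are all 1, so H_1 ≅ Z.

(K is a triangulation of the cylinder S^1 x I.)

H_1 ≅ Z.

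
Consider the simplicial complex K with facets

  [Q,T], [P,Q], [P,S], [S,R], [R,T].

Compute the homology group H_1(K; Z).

H_1 = Z.

Take the total order P < Q < R < S < T on the vertex set. Then K (dimension 1) consists of the simplices:

  0-simplices (5): P, Q, R, S, T
  1-simplices (5): PQ, PS, QT, RS, RT

Hence C_0 ≅ Z^5, C_1 ≅ Z^5.

The boundary map ∂_1: C_1 → C_0 sends each edge [p,q] (with p < q) to q − p. For instance
  ∂QT = T − Q.
This gives a 5×5 integer matrix of rank 4; reducing to Smith normal form yields diagonal entries (1,1,1,1).

Reading off H_k = ker ∂_k / im ∂_{k+1}:

  H_1: rank ker ∂_1 − rank ∂_2 = (5 − 4) − 0 = 1, and there is no ∂_2, so H_1 ≅ Z.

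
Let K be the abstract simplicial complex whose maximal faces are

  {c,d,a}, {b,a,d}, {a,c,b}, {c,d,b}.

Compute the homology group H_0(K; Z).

H_0 = Z.

Fix the vertex order a < b < c < d and write every simplex with vertices in increasing order. Then dim K = 2 and the simplices of K are:

  0-simplices (4): a, b, c, d
  1-simplices (6): ab, ac, ad, bc, bd, cd
  2-simplices (4): abc, abd, acd, bcd

giving chain groups C_0 ≅ Z^4, C_1 ≅ Z^6, C_2 ≅ Z^4.

Boundary ∂_1: C_1 → C_0 maps an edge to its endpoints' difference, ∂[p,q] = q − p.
The resulting 4×6 matrix has rank 3, and its Smith normal form has invariant factors (1,1,1).

Boundary ∂_2: C_2 → C_1 acts by ∂[p,q,r] = [q,r] − [p,r] + [p,q]. For instance
  ∂abd = bd − ad + ab,
  ∂acd = cd − ad + ac.
The resulting 6×4 matrix has rank 3, and its Smith normal form has invariant factors (1,1,1).

Reading off H_k = ker ∂_k / im ∂_{k+1}:

  H_0: rank C_0 − rank ∂_1 = 4 − 3 = 1, and the invariant factors of ∂_1 are all 1, so H_0 ≅ Z.

(K is a triangulation of the 2-sphere S^2.)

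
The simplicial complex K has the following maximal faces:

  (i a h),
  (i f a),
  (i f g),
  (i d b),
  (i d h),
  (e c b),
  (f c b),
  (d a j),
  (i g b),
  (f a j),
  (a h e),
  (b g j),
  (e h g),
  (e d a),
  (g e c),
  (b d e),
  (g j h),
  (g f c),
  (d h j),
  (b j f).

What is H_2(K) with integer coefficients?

Order the vertices as a < b < c < d < e < f < g < h < i < j. Listing each simplex with vertices in this order, K has dimension 2 with simplices:

  0-simplices (10): a, b, c, d, e, f, g, h, i, j
  1-simplices (30): ad, ae, af, ah, ai, aj, bc, bd, be, bf, bg, bi, bj, ce, cf, cg, de, dh, di, dj, eg, eh, fg, fi, fj, gh, gi, gj, hi, hj
  2-simplices (20): ade, adj, aeh, afi, afj, ahi, bce, bcf, bde, bdi, bfj, bgi, bgj, ceg, cfg, dhi, dhj, egh, fgi, ghj

giving chain groups C_0 ≅ Z^10, C_1 ≅ Z^30, C_2 ≅ Z^20.

Boundary ∂_1: C_1 → C_0 is given by ∂[p,q] = [q] − [p]. For instance
  ∂be = e − b.
This gives a 10×30 integer matrix of rank 9; reducing to Smith normal form yields diagonal entries (1,1,1,1,1,1,1,1,1).

∂_2: C_2 → C_1 sends each 2-simplex [p,q,r] to [q,r] − [p,r] + [p,q]. For instance
  ∂ceg = eg − cg + ce,
  ∂afi = fi − ai + af.
This gives a 30×20 integer matrix of rank 20; reducing to Smith normal form yields diagonal entries (1,1,1,1,1,1,1,1,1,1,1,1,1,1,1,1,1,1,1,2).

Now H_k = ker ∂_k / im ∂_{k+1}, so:

  H_2: rank ker ∂_2 − rank ∂_3 = (20 − 20) − 0 = 0, and there is no ∂_3, so H_2 ≅ 0.

H_2 ≅ 0.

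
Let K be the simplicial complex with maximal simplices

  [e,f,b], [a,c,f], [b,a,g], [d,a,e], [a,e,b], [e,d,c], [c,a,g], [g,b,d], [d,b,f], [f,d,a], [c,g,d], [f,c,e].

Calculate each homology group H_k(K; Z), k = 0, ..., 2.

We work with the vertex ordering a < b < c < d < e < f < g. The simplices of K, each written with vertices in increasing order, are:

  0-simplices (7): a, b, c, d, e, f, g
  1-simplices (18): ab, ac, ad, ae, af, ag, bd, be, bf, bg, cd, ce, cf, cg, de, df, dg, ef
  2-simplices (12): abe, abg, acf, acg, ade, adf, bdf, bdg, bef, cde, cdg, cef

so the chain groups are C_0 ≅ Z^7, C_1 ≅ Z^18, C_2 ≅ Z^12.

The boundary map ∂_1: C_1 → C_0 maps an edge to its endpoints' difference, ∂[p,q] = q − p.
The 7×18 boundary matrix has rank 6 and Smith normal form diag(1,1,1,1,1,1).

Boundary ∂_2: C_2 → C_1 acts by ∂[p,q,r] = [q,r] − [p,r] + [p,q]. For instance
  ∂cde = de − ce + cd,
  ∂bef = ef − bf + be.
As a 18×12 matrix over Z this has rank 12, with invariant factors (1,1,1,1,1,1,1,1,1,1,1,2).

Computing H_k = (kernel of ∂_k) / (image of ∂_{k+1}):

  H_0: rank C_0 − rank ∂_1 = 7 − 6 = 1, and the invariant factors of ∂_1 are all 1, so H_0 = Z.
  H_1: rank ker ∂_1 − rank ∂_2 = (18 − 6) − 12 = 0, and ∂_2 has invariant factor 2 > 1, so H_1 = Z_2.
  H_2: rank ker ∂_2 − rank ∂_3 = (12 − 12) − 0 = 0, and there is no ∂_3, so H_2 = 0.

(K is a triangulation of the real projective plane RP^2.)

H_0 = Z,  H_1 = Z_2,  H_2 = 0.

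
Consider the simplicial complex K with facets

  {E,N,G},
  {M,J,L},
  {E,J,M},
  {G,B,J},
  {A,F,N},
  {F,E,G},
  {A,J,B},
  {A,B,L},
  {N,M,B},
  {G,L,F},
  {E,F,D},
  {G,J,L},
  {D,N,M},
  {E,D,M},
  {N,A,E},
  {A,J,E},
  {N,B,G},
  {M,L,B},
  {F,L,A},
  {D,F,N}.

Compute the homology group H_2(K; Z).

H_2 ≅ 0.

Order the vertices as A < B < D < E < F < G < J < L < M < N. Listing each simplex with vertices in this order, K has dimension 2 with simplices:

  0-simplices (10): A, B, D, E, F, G, J, L, M, N
  1-simplices (30): AB, AE, AF, AJ, AL, AN, BG, BJ, BL, BM, BN, DE, DF, DM, DN, EF, EG, EJ, EM, EN, FG, FL, FN, GJ, GL, GN, JL, JM, LM, MN
  2-simplices (20): ABJ, ABL, AEJ, AEN, AFL, AFN, BGJ, BGN, BLM, BMN, DEF, DEM, DFN, DMN, EFG, EGN, EJM, FGL, GJL, JLM

Hence C_0 ≅ Z^10, C_1 ≅ Z^30, C_2 ≅ Z^20.

The boundary map ∂_1: C_1 → C_0 is given by ∂[p,q] = [q] − [p]. For instance
  ∂DM = M − D.
This gives a 10×30 integer matrix of rank 9; reducing to Smith normal form yields diagonal entries (1,1,1,1,1,1,1,1,1).

Boundary ∂_2: C_2 → C_1 maps a triangle to the signed sum of its edges. For instance
  ∂AFL = FL − AL + AF,
  ∂JLM = LM − JM + JL.
This gives a 30×20 integer matrix of rank 20; reducing to Smith normal form yields diagonal entries (1,1,1,1,1,1,1,1,1,1,1,1,1,1,1,1,1,1,1,2).

From H_k ≅ ker(∂_k) / im(∂_{k+1}) we obtain:

  H_2: rank ker ∂_2 − rank ∂_3 = (20 − 20) − 0 = 0, and there is no ∂_3, so H_2 ≅ 0.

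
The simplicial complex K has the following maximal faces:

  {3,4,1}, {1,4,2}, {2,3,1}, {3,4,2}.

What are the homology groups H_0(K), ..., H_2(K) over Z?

K has 4 vertices, 6 edges, 4 triangles.
rank ∂_0 = 0, rank ∂_1 = 3 ⇒ b_0 = 4 − 0 − 3 = 1; all invariant factors of ∂_1 are 1 so no torsion. So H_0 = Z.
rank ∂_1 = 3, rank ∂_2 = 3 ⇒ b_1 = 6 − 3 − 3 = 0; all invariant factors of ∂_2 are 1 so no torsion. So H_1 = 0.
rank ∂_2 = 3, rank ∂_3 = 0 ⇒ b_2 = 4 − 3 − 0 = 1. So H_2 = Z.

H_0 = Z,  H_1 = 0,  H_2 = Z.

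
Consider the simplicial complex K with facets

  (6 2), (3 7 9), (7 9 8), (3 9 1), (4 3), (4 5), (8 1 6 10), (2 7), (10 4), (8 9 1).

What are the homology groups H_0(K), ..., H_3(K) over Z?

H_0 ≅ Z,  H_1 ≅ Z^2,  H_2 = 0,  H_3 = 0.

We work with the vertex ordering 1 < 2 < 3 < 4 < 5 < 6 < 7 < 8 < 9 < 10. The simplices of K, each written with vertices in increasing order, are:

  0-simplices (10): [1], [2], [3], [4], [5], [6], [7], [8], [9], [10]
  1-simplices (18): [1,3], [1,6], [1,8], [1,9], [1,10], [2,6], [2,7], [3,4], [3,7], [3,9], [4,5], [4,10], [6,8], [6,10], [7,8], [7,9], [8,9], [8,10]
  2-simplices (8): [1,3,9], [1,6,8], [1,6,10], [1,8,9], [1,8,10], [3,7,9], [6,8,10], [7,8,9]
  3-simplices (1): [1,6,8,10]

so the chain groups are C_0 ≅ Z^10, C_1 ≅ Z^18, C_2 ≅ Z^8, C_3 ≅ Z^1.

Boundary ∂_1: C_1 → C_0 sends each edge [p,q] (with p < q) to q − p.
The resulting 10×18 matrix has rank 9, and its Smith normal form has invariant factors (1,1,1,1,1,1,1,1,1).

∂_2: C_2 → C_1 sends each 2-simplex [p,q,r] to [q,r] − [p,r] + [p,q]. For instance
  ∂[7,8,9] = [8,9] − [7,9] + [7,8],
  ∂[1,8,9] = [8,9] − [1,9] + [1,8].
As a 18×8 matrix over Z this has rank 7, with invariant factors (1,1,1,1,1,1,1).

∂_3: C_3 → C_2 sends each 3-simplex σ to the alternating sum Σ_i (−1)^i (σ with its i-th vertex removed). For instance
  ∂[1,6,8,10] = [6,8,10] − [1,8,10] + [1,6,10] − [1,6,8].
As a 8×1 matrix over Z this has rank 1, with invariant factors (1).

Reading off H_k = ker ∂_k / im ∂_{k+1}:

  H_0: rank C_0 − rank ∂_1 = 10 − 9 = 1, and the invariant factors of ∂_1 are all 1, so H_0 = Z.
  H_1: rank ker ∂_1 − rank ∂_2 = (18 − 9) − 7 = 2, and the invariant factors of ∂_2 are all 1, so H_1 = Z^2.
  H_2: rank ker ∂_2 − rank ∂_3 = (8 − 7) − 1 = 0, and the invariant factors of ∂_3 are all 1, so H_2 = 0.
  H_3: rank ker ∂_3 − rank ∂_4 = (1 − 1) − 0 = 0, and there is no ∂_4, so H_3 = 0.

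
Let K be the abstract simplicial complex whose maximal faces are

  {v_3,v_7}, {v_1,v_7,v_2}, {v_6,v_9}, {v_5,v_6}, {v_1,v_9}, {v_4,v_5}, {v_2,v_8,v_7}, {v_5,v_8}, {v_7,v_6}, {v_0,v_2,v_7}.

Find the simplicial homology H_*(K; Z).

H_0 = Z,  H_1 = Z^2,  H_2 = 0.

Fix the vertex order v_0 < v_1 < v_2 < v_3 < v_4 < v_5 < v_6 < v_7 < v_8 < v_9 and write every simplex with vertices in increasing order. Then dim K = 2 and the simplices of K are:

  0-simplices (10): [v_0], [v_1], [v_2], [v_3], [v_4], [v_5], [v_6], [v_7], [v_8], [v_9]
  1-simplices (14): [v_0,v_2], [v_0,v_7], [v_1,v_2], [v_1,v_7], [v_1,v_9], [v_2,v_7], [v_2,v_8], [v_3,v_7], [v_4,v_5], [v_5,v_6], [v_5,v_8], [v_6,v_7], [v_6,v_9], [v_7,v_8]
  2-simplices (3): [v_0,v_2,v_7], [v_1,v_2,v_7], [v_2,v_7,v_8]

so the chain groups are C_0 ≅ Z^10, C_1 ≅ Z^14, C_2 ≅ Z^3.

The boundary map ∂_1: C_1 → C_0 maps an edge to its endpoints' difference, ∂[p,q] = q − p. For instance
  ∂[v_2,v_8] = [v_8] − [v_2].
This gives a 10×14 integer matrix of rank 9; reducing to Smith normal form yields diagonal entries (1,1,1,1,1,1,1,1,1).

∂_2: C_2 → C_1 sends each 2-simplex [p,q,r] to [q,r] − [p,r] + [p,q]. For instance
  ∂[v_2,v_7,v_8] = [v_7,v_8] − [v_2,v_8] + [v_2,v_7],
  ∂[v_0,v_2,v_7] = [v_2,v_7] − [v_0,v_7] + [v_0,v_2].
The 14×3 boundary matrix has rank 3 and Smith normal form diag(1,1,1).

Now H_k = ker ∂_k / im ∂_{k+1}, so:

  H_0: rank C_0 − rank ∂_1 = 10 − 9 = 1, and the invariant factors of ∂_1 are all 1, so H_0 = Z.
  H_1: rank ker ∂_1 − rank ∂_2 = (14 − 9) − 3 = 2, and the invariant factors of ∂_2 are all 1, so H_1 = Z^2.
  H_2: rank ker ∂_2 − rank ∂_3 = (3 − 3) − 0 = 0, and there is no ∂_3, so H_2 = 0.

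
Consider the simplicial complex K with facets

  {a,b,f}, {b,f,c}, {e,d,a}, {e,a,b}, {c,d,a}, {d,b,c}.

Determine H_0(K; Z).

H_0 ≅ Z.

Order the vertices as a < b < c < d < e < f. Listing each simplex with vertices in this order, K has dimension 2 with simplices:

  0-simplices (6): a, b, c, d, e, f
  1-simplices (12): ab, ac, ad, ae, af, bc, bd, be, bf, cd, cf, de
  2-simplices (6): abe, abf, acd, ade, bcd, bcf

so the chain groups are C_0 ≅ Z^6, C_1 ≅ Z^12, C_2 ≅ Z^6.

∂_1: C_1 → C_0 sends each edge [p,q] (with p < q) to q − p. For instance
  ∂be = e − b.
As a 6×12 matrix over Z this has rank 5, with invariant factors (1,1,1,1,1).

∂_2: C_2 → C_1 sends each 2-simplex [p,q,r] to [q,r] − [p,r] + [p,q]. For instance
  ∂ade = de − ae + ad,
  ∂abe = be − ae + ab.
This gives a 12×6 integer matrix of rank 6; reducing to Smith normal form yields diagonal entries (1,1,1,1,1,1).

Computing H_k = (kernel of ∂_k) / (image of ∂_{k+1}):

  H_0: rank C_0 − rank ∂_1 = 6 − 5 = 1, and the invariant factors of ∂_1 are all 1, so H_0 = Z.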